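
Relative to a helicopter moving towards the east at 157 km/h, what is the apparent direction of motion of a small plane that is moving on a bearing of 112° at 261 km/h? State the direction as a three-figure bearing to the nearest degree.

139°

Taking east as x and north as y: small plane velocity = (241.995, -97.772) km/h; helicopter velocity = (157.000, 0.000) km/h.
Velocity of small plane relative to helicopter = (241.995, -97.772) − (157.000, 0.000) = (84.995, -97.772) km/h.
Bearing = atan2(84.99, -97.77) = 139.00° clockwise from north.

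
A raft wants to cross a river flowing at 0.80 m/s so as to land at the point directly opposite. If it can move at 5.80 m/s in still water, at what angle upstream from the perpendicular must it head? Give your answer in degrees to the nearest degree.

To cancel the current, the upstream component of the raft's velocity must equal the flow: 5.80 sin θ = 0.80.
sin θ = 0.80 / 5.80 = 0.1379.
θ = arcsin(0.1379) = 7.928°.

8°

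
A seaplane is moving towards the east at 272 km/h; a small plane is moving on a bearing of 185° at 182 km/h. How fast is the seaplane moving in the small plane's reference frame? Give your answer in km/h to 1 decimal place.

340.2 km/h

Taking east as x and north as y: seaplane velocity = (272.000, 0.000) km/h; small plane velocity = (-15.862, -181.307) km/h.
Velocity of seaplane relative to small plane = (272.000, 0.000) − (-15.862, -181.307) = (287.862, 181.307) km/h.
Magnitude = |(287.862, 181.307)| = 340.202 km/h.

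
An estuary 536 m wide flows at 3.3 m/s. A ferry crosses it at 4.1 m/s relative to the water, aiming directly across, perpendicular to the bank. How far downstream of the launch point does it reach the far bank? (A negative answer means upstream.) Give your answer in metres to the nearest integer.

431 m

Perpendicular speed = 4.100 m/s; crossing time = 536 / 4.100 = 130.732 s.
Net downstream speed = 3.300 m/s.
Drift = 3.300 × 130.732 = 431.415 m (downstream).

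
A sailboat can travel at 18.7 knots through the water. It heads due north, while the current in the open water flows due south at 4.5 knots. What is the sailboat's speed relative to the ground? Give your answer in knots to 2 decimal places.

14.20 knots

Taking east as x and north as y: velocity relative to the water = (0.000, 18.700) knots; the water relative to ground = (0.000, -4.500) knots.
Velocity relative to ground = (0.000, 18.700) + (0.000, -4.500) = (0.000, 14.200) knots.
Speed = |(0.000, 14.200)| = 14.200 knots.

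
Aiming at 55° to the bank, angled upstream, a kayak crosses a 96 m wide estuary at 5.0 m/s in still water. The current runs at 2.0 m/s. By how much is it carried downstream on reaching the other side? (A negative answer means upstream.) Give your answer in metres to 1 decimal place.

-20.3 m

Perpendicular speed = 4.096 m/s; crossing time = 96 / 4.096 = 23.439 s.
Net downstream speed = -0.868 m/s.
Drift = -0.868 × 23.439 = -20.342 m (upstream).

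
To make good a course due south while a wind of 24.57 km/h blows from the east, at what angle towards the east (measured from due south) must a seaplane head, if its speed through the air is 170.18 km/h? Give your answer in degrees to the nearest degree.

8°

The wind pushes perpendicular to the desired track; the heading must have a component into the wind equal to 24.57 km/h: 170.18 sin θ = 24.57.
sin θ = 0.1444, so θ = 8.301°.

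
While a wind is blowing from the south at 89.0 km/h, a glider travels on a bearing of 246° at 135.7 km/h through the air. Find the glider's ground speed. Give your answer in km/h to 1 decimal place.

128.5 km/h

Taking east as x and north as y: velocity relative to the air = (-123.968, -55.194) km/h; the air relative to ground = (0.000, 89.000) km/h.
Velocity relative to ground = (-123.968, -55.194) + (0.000, 89.000) = (-123.968, 33.806) km/h.
Speed = |(-123.968, 33.806)| = 128.495 km/h.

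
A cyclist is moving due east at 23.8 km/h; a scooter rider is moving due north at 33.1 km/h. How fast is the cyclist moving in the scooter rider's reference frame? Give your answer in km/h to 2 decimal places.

40.77 km/h

Taking east as x and north as y: cyclist velocity = (23.800, 0.000) km/h; scooter rider velocity = (0.000, 33.100) km/h.
Velocity of cyclist relative to scooter rider = (23.800, 0.000) − (0.000, 33.100) = (23.800, -33.100) km/h.
Magnitude = |(23.800, -33.100)| = 40.768 km/h.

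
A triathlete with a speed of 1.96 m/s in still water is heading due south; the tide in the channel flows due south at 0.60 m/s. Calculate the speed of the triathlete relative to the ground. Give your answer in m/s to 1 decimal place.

2.6 m/s

Taking east as x and north as y: velocity relative to the water = (0.000, -1.960) m/s; the water relative to ground = (0.000, -0.600) m/s.
Velocity relative to ground = (0.000, -1.960) + (0.000, -0.600) = (0.000, -2.560) m/s.
Speed = |(0.000, -2.560)| = 2.560 m/s.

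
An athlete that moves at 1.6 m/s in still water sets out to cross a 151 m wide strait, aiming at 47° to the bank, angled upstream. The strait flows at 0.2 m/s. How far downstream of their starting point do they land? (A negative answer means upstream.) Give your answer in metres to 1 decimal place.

-115.0 m

Perpendicular speed = 1.170 m/s; crossing time = 151 / 1.170 = 129.042 s.
Net downstream speed = -0.891 m/s.
Drift = -0.891 × 129.042 = -115.001 m (upstream).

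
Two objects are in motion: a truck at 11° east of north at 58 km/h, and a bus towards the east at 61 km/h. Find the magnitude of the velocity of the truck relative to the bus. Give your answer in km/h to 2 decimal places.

75.73 km/h

Taking east as x and north as y: truck velocity = (11.067, 56.934) km/h; bus velocity = (61.000, 0.000) km/h.
Velocity of truck relative to bus = (11.067, 56.934) − (61.000, 0.000) = (-49.933, 56.934) km/h.
Magnitude = |(-49.933, 56.934)| = 75.729 km/h.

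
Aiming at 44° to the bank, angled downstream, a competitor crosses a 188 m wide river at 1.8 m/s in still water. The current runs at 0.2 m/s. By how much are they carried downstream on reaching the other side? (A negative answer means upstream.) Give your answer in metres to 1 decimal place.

224.8 m

Perpendicular speed = 1.250 m/s; crossing time = 188 / 1.250 = 150.354 s.
Net downstream speed = 1.495 m/s.
Drift = 1.495 × 150.354 = 224.750 m (downstream).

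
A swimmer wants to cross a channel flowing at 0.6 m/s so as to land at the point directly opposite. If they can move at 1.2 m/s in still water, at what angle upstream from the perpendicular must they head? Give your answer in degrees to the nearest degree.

To cancel the current, the upstream component of the swimmer's velocity must equal the flow: 1.2 sin θ = 0.6.
sin θ = 0.6 / 1.2 = 0.5000.
θ = arcsin(0.5000) = 30.000°.

30°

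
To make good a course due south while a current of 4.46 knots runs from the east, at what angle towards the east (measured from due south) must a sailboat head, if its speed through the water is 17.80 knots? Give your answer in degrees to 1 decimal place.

The current pushes perpendicular to the desired track; the heading must have a component into the current equal to 4.46 knots: 17.80 sin θ = 4.46.
sin θ = 0.2506, so θ = 14.511°.

14.5°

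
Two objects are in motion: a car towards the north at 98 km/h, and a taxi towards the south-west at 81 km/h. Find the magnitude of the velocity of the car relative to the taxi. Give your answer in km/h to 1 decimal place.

165.5 km/h

Taking east as x and north as y: car velocity = (0.000, 98.000) km/h; taxi velocity = (-57.276, -57.276) km/h.
Velocity of car relative to taxi = (0.000, 98.000) − (-57.276, -57.276) = (57.276, 155.276) km/h.
Magnitude = |(57.276, 155.276)| = 165.502 km/h.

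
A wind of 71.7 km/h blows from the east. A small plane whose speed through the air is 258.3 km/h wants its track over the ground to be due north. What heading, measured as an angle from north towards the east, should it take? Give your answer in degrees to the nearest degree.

The wind pushes perpendicular to the desired track; the heading must have a component into the wind equal to 71.7 km/h: 258.3 sin θ = 71.7.
sin θ = 0.2776, so θ = 16.116°.

16°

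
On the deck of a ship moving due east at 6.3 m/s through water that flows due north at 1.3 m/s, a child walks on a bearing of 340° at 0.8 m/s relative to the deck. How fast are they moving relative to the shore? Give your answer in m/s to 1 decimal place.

6.4 m/s

In east/north components (m/s): child relative to ship = (-0.274, 0.752); ship relative to water = (6.300, 0.000); water relative to ground = (0.000, 1.300).
Sum = (6.026, 2.052) m/s.
Speed = |(6.026, 2.052)| = 6.366 m/s.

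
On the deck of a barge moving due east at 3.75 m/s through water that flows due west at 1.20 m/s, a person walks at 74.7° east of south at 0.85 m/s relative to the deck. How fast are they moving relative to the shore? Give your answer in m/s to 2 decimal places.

3.38 m/s

In east/north components (m/s): person relative to barge = (0.820, -0.224); barge relative to water = (3.750, 0.000); water relative to ground = (-1.200, 0.000).
Sum = (3.370, -0.224) m/s.
Speed = |(3.370, -0.224)| = 3.377 m/s.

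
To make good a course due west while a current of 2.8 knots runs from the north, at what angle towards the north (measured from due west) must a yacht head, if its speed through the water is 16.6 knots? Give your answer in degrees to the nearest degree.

The current pushes perpendicular to the desired track; the heading must have a component into the current equal to 2.8 knots: 16.6 sin θ = 2.8.
sin θ = 0.1687, so θ = 9.711°.

10°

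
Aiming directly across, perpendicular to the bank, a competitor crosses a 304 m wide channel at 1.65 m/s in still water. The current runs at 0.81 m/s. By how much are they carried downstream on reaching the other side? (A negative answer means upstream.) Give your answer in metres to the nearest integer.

Perpendicular speed = 1.650 m/s; crossing time = 304 / 1.650 = 184.242 s.
Net downstream speed = 0.810 m/s.
Drift = 0.810 × 184.242 = 149.236 m (downstream).

149 m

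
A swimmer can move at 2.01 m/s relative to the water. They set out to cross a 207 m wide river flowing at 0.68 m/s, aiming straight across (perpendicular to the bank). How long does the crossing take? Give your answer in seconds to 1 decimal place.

103.0 s

The component of the swimmer's velocity perpendicular to the bank is 2.01 m/s.
The current is parallel to the bank, so it does not affect the crossing time.
Time = 207 / 2.010 = 102.985 s.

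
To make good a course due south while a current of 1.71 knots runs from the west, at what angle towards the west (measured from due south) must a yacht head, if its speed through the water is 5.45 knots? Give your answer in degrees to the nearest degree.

The current pushes perpendicular to the desired track; the heading must have a component into the current equal to 1.71 knots: 5.45 sin θ = 1.71.
sin θ = 0.3138, so θ = 18.286°.

18°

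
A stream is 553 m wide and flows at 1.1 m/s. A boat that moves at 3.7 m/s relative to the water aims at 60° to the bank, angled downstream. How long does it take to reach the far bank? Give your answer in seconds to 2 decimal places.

The component of the boat's velocity perpendicular to the bank is 3.7 × sin 60° = 3.204 m/s.
The current is parallel to the bank, so it does not affect the crossing time.
Time = 553 / 3.204 = 172.581 s.

172.58 s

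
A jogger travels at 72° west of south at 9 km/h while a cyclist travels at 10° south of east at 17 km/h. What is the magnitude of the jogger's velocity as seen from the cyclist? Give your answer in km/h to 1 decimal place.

25.3 km/h

Taking east as x and north as y: jogger velocity = (-8.560, -2.781) km/h; cyclist velocity = (16.742, -2.952) km/h.
Velocity of jogger relative to cyclist = (-8.560, -2.781) − (16.742, -2.952) = (-25.301, 0.171) km/h.
Magnitude = |(-25.301, 0.171)| = 25.302 km/h.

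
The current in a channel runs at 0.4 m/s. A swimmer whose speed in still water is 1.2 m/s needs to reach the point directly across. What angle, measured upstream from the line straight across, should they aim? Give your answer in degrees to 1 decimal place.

19.5°

To cancel the current, the upstream component of the swimmer's velocity must equal the flow: 1.2 sin θ = 0.4.
sin θ = 0.4 / 1.2 = 0.3333.
θ = arcsin(0.3333) = 19.471°.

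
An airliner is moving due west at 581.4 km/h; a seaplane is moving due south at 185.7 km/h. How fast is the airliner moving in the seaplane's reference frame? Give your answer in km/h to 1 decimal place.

Taking east as x and north as y: airliner velocity = (-581.400, 0.000) km/h; seaplane velocity = (0.000, -185.700) km/h.
Velocity of airliner relative to seaplane = (-581.400, 0.000) − (0.000, -185.700) = (-581.400, 185.700) km/h.
Magnitude = |(-581.400, 185.700)| = 610.336 km/h.

610.3 km/h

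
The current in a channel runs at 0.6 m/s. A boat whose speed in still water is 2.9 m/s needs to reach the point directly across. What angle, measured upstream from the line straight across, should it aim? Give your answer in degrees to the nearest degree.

12°

To cancel the current, the upstream component of the boat's velocity must equal the flow: 2.9 sin θ = 0.6.
sin θ = 0.6 / 2.9 = 0.2069.
θ = arcsin(0.2069) = 11.941°.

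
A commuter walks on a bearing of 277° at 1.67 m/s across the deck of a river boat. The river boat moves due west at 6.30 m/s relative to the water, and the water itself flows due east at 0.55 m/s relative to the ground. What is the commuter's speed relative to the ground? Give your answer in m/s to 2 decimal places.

In east/north components (m/s): commuter relative to river boat = (-1.658, 0.204); river boat relative to water = (-6.300, 0.000); water relative to ground = (0.550, 0.000).
Sum = (-7.408, 0.204) m/s.
Speed = |(-7.408, 0.204)| = 7.410 m/s.

7.41 m/s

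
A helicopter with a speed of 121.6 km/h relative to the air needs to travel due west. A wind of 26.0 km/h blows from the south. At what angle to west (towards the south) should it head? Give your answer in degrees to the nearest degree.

The wind pushes perpendicular to the desired track; the heading must have a component into the wind equal to 26.0 km/h: 121.6 sin θ = 26.0.
sin θ = 0.2138, so θ = 12.346°.

12°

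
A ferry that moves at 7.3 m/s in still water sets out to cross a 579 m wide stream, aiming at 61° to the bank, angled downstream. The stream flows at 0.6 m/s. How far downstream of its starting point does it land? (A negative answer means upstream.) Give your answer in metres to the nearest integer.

Perpendicular speed = 6.385 m/s; crossing time = 579 / 6.385 = 90.685 s.
Net downstream speed = 4.139 m/s.
Drift = 4.139 × 90.685 = 375.356 m (downstream).

375 m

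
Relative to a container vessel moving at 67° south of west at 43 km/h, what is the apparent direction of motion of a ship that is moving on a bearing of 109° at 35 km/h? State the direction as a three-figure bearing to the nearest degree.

061°

Taking east as x and north as y: ship velocity = (33.093, -11.395) km/h; container vessel velocity = (-16.801, -39.582) km/h.
Velocity of ship relative to container vessel = (33.093, -11.395) − (-16.801, -39.582) = (49.895, 28.187) km/h.
Bearing = atan2(49.89, 28.19) = 60.54° clockwise from north.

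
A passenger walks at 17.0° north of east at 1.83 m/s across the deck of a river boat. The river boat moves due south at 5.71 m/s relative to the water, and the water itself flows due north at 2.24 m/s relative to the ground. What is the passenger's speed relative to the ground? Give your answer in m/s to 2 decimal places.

In east/north components (m/s): passenger relative to river boat = (1.750, 0.535); river boat relative to water = (0.000, -5.710); water relative to ground = (0.000, 2.240).
Sum = (1.750, -2.935) m/s.
Speed = |(1.750, -2.935)| = 3.417 m/s.

3.42 m/s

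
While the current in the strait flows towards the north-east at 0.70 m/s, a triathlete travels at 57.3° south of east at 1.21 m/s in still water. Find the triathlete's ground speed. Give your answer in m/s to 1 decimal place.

Taking east as x and north as y: velocity relative to the water = (0.654, -1.018) m/s; the water relative to ground = (0.495, 0.495) m/s.
Velocity relative to ground = (0.654, -1.018) + (0.495, 0.495) = (1.149, -0.523) m/s.
Speed = |(1.149, -0.523)| = 1.262 m/s.

1.3 m/s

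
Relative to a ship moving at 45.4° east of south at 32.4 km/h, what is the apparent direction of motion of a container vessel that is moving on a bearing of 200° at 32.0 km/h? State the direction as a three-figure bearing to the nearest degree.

258°

Taking east as x and north as y: container vessel velocity = (-10.945, -30.070) km/h; ship velocity = (23.070, -22.750) km/h.
Velocity of container vessel relative to ship = (-10.945, -30.070) − (23.070, -22.750) = (-34.014, -7.320) km/h.
Bearing = atan2(-34.01, -7.32) = 257.85° clockwise from north.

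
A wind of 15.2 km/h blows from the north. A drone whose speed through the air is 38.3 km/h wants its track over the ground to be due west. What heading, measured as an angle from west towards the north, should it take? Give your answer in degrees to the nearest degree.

23°

The wind pushes perpendicular to the desired track; the heading must have a component into the wind equal to 15.2 km/h: 38.3 sin θ = 15.2.
sin θ = 0.3969, so θ = 23.382°.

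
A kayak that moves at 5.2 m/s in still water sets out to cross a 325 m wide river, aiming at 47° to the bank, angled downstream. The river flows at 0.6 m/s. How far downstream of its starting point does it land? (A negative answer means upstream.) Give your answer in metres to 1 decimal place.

354.3 m

Perpendicular speed = 3.803 m/s; crossing time = 325 / 3.803 = 85.458 s.
Net downstream speed = 4.146 m/s.
Drift = 4.146 × 85.458 = 354.342 m (downstream).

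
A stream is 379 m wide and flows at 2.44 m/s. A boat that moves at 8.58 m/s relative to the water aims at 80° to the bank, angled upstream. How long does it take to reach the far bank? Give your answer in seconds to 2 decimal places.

The component of the boat's velocity perpendicular to the bank is 8.58 × sin 80° = 8.450 m/s.
The current is parallel to the bank, so it does not affect the crossing time.
Time = 379 / 8.450 = 44.854 s.

44.85 s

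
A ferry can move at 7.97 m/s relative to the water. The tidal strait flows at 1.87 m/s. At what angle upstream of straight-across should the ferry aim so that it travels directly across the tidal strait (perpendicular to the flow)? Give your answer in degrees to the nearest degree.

To cancel the current, the upstream component of the ferry's velocity must equal the flow: 7.97 sin θ = 1.87.
sin θ = 1.87 / 7.97 = 0.2346.
θ = arcsin(0.2346) = 13.570°.

14°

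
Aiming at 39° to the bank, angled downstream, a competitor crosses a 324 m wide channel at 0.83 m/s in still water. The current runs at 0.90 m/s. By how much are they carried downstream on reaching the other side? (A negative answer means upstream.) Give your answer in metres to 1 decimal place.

958.4 m

Perpendicular speed = 0.522 m/s; crossing time = 324 / 0.522 = 620.290 s.
Net downstream speed = 1.545 m/s.
Drift = 1.545 × 620.290 = 958.368 m (downstream).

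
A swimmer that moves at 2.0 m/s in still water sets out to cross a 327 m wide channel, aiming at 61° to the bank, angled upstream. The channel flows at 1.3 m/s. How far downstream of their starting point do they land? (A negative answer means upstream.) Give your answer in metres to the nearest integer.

Perpendicular speed = 1.749 m/s; crossing time = 327 / 1.749 = 186.938 s.
Net downstream speed = 0.330 m/s.
Drift = 0.330 × 186.938 = 61.761 m (downstream).

62 m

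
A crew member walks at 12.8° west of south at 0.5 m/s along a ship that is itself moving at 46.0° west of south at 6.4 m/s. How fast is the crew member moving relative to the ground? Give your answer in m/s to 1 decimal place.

6.8 m/s

Taking east as x and north as y: ship velocity = (-4.604, -4.446) m/s; crew member velocity relative to ship = (-0.111, -0.488) m/s.
Velocity relative to ground = (-4.604, -4.446) + (-0.111, -0.488) = (-4.715, -4.933) m/s.
Speed = |(-4.715, -4.933)| = 6.824 m/s.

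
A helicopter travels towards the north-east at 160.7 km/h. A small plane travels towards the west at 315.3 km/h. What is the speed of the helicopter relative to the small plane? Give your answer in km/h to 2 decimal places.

Taking east as x and north as y: helicopter velocity = (113.632, 113.632) km/h; small plane velocity = (-315.300, 0.000) km/h.
Velocity of helicopter relative to small plane = (113.632, 113.632) − (-315.300, 0.000) = (428.932, 113.632) km/h.
Magnitude = |(428.932, 113.632)| = 443.728 km/h.

443.73 km/h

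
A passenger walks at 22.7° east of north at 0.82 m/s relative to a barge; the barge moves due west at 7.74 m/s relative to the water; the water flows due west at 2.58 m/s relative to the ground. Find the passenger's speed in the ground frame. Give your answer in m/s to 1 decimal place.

In east/north components (m/s): passenger relative to barge = (0.316, 0.756); barge relative to water = (-7.740, 0.000); water relative to ground = (-2.580, 0.000).
Sum = (-10.004, 0.756) m/s.
Speed = |(-10.004, 0.756)| = 10.032 m/s.

10.0 m/s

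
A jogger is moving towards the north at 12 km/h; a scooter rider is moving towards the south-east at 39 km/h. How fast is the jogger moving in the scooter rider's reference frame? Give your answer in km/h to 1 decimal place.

Taking east as x and north as y: jogger velocity = (0.000, 12.000) km/h; scooter rider velocity = (27.577, -27.577) km/h.
Velocity of jogger relative to scooter rider = (0.000, 12.000) − (27.577, -27.577) = (-27.577, 39.577) km/h.
Magnitude = |(-27.577, 39.577)| = 48.237 km/h.

48.2 km/h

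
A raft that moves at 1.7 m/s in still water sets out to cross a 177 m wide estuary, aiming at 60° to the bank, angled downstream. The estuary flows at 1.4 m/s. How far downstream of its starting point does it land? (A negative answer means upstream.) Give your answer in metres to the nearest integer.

Perpendicular speed = 1.472 m/s; crossing time = 177 / 1.472 = 120.225 s.
Net downstream speed = 2.250 m/s.
Drift = 2.250 × 120.225 = 270.506 m (downstream).

271 m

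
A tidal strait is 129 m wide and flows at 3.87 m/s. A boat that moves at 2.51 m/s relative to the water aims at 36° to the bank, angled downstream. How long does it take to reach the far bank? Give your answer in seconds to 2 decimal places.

87.44 s

The component of the boat's velocity perpendicular to the bank is 2.51 × sin 36° = 1.475 m/s.
The flow acts along the bank and has no component across it.
Time = 129 / 1.475 = 87.437 s.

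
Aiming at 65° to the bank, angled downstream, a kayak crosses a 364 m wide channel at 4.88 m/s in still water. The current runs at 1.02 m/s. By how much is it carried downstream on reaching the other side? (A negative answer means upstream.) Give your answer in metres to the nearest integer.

Perpendicular speed = 4.423 m/s; crossing time = 364 / 4.423 = 82.301 s.
Net downstream speed = 3.082 m/s.
Drift = 3.082 × 82.301 = 253.683 m (downstream).

254 m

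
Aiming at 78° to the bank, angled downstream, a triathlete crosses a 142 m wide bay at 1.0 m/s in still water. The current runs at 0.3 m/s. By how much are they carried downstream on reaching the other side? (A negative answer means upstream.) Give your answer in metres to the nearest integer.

74 m

Perpendicular speed = 0.978 m/s; crossing time = 142 / 0.978 = 145.172 s.
Net downstream speed = 0.508 m/s.
Drift = 0.508 × 145.172 = 73.735 m (downstream).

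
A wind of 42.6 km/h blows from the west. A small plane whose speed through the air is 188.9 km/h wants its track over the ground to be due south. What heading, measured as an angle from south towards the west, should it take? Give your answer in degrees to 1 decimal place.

The wind pushes perpendicular to the desired track; the heading must have a component into the wind equal to 42.6 km/h: 188.9 sin θ = 42.6.
sin θ = 0.2255, so θ = 13.033°.

13.0°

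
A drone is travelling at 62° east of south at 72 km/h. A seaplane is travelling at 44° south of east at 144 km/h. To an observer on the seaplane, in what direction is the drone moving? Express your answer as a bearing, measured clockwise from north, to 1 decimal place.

328.9°

Taking east as x and north as y: drone velocity = (63.572, -33.802) km/h; seaplane velocity = (103.585, -100.031) km/h.
Velocity of drone relative to seaplane = (63.572, -33.802) − (103.585, -100.031) = (-40.013, 66.229) km/h.
Bearing = atan2(-40.01, 66.23) = 328.86° clockwise from north.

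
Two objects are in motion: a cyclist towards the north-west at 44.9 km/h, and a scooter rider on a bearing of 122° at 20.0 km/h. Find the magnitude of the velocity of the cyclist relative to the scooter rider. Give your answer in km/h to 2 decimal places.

64.54 km/h

Taking east as x and north as y: cyclist velocity = (-31.749, 31.749) km/h; scooter rider velocity = (16.961, -10.598) km/h.
Velocity of cyclist relative to scooter rider = (-31.749, 31.749) − (16.961, -10.598) = (-48.710, 42.347) km/h.
Magnitude = |(-48.710, 42.347)| = 64.544 km/h.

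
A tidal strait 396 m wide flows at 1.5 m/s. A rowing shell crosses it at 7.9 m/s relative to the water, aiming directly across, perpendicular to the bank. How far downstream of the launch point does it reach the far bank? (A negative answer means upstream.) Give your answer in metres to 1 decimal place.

Perpendicular speed = 7.900 m/s; crossing time = 396 / 7.900 = 50.127 s.
Net downstream speed = 1.500 m/s.
Drift = 1.500 × 50.127 = 75.190 m (downstream).

75.2 m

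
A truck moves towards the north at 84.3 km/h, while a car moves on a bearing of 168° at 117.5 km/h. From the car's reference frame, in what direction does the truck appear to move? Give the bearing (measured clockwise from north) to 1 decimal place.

353.0°

Taking east as x and north as y: truck velocity = (0.000, 84.300) km/h; car velocity = (24.430, -114.932) km/h.
Velocity of truck relative to car = (0.000, 84.300) − (24.430, -114.932) = (-24.430, 199.232) km/h.
Bearing = atan2(-24.43, 199.23) = 353.01° clockwise from north.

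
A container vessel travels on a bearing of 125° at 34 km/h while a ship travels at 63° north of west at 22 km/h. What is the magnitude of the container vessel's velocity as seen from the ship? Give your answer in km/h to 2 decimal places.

Taking east as x and north as y: container vessel velocity = (27.851, -19.502) km/h; ship velocity = (-9.988, 19.602) km/h.
Velocity of container vessel relative to ship = (27.851, -19.502) − (-9.988, 19.602) = (37.839, -39.104) km/h.
Magnitude = |(37.839, -39.104)| = 54.414 km/h.

54.41 km/h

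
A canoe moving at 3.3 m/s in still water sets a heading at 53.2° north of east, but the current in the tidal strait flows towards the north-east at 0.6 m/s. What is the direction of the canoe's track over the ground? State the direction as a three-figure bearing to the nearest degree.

Taking east as x and north as y: velocity relative to the water = (1.977, 2.642) m/s; the water relative to ground = (0.424, 0.424) m/s.
Velocity relative to ground = (1.977, 2.642) + (0.424, 0.424) = (2.401, 3.067) m/s.
Bearing = atan2(2.40, 3.07) = 38.06° clockwise from north.

038°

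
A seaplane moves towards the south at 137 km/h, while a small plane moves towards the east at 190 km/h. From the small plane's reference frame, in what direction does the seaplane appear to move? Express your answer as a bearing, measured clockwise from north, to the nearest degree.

Taking east as x and north as y: seaplane velocity = (0.000, -137.000) km/h; small plane velocity = (190.000, 0.000) km/h.
Velocity of seaplane relative to small plane = (0.000, -137.000) − (190.000, 0.000) = (-190.000, -137.000) km/h.
Bearing = atan2(-190.00, -137.00) = 234.21° clockwise from north.

234°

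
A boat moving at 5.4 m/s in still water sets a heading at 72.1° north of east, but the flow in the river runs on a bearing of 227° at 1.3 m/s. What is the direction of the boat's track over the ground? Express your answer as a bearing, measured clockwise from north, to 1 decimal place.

Taking east as x and north as y: velocity relative to the water = (1.660, 5.139) m/s; the water relative to ground = (-0.951, -0.887) m/s.
Velocity relative to ground = (1.660, 5.139) + (-0.951, -0.887) = (0.709, 4.252) m/s.
Bearing = atan2(0.71, 4.25) = 9.47° clockwise from north.

009.5°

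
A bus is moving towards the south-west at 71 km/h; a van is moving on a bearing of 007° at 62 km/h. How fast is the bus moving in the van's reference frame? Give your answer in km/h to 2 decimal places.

Taking east as x and north as y: bus velocity = (-50.205, -50.205) km/h; van velocity = (7.556, 61.538) km/h.
Velocity of bus relative to van = (-50.205, -50.205) − (7.556, 61.538) = (-57.760, -111.742) km/h.
Magnitude = |(-57.760, -111.742)| = 125.788 km/h.

125.79 km/h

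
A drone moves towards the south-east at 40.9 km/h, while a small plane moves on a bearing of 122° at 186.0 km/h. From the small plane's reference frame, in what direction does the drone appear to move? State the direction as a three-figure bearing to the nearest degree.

298°

Taking east as x and north as y: drone velocity = (28.921, -28.921) km/h; small plane velocity = (157.737, -98.565) km/h.
Velocity of drone relative to small plane = (28.921, -28.921) − (157.737, -98.565) = (-128.816, 69.644) km/h.
Bearing = atan2(-128.82, 69.64) = 298.40° clockwise from north.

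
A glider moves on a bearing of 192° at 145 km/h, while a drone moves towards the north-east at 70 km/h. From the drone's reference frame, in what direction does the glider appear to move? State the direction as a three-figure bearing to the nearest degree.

Taking east as x and north as y: glider velocity = (-30.147, -141.831) km/h; drone velocity = (49.497, 49.497) km/h.
Velocity of glider relative to drone = (-30.147, -141.831) − (49.497, 49.497) = (-79.645, -191.329) km/h.
Bearing = atan2(-79.64, -191.33) = 202.60° clockwise from north.

203°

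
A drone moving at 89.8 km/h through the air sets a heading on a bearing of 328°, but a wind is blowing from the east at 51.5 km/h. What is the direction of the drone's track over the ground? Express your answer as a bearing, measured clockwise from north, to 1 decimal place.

307.5°

Taking east as x and north as y: velocity relative to the air = (-47.587, 76.155) km/h; the air relative to ground = (-51.500, 0.000) km/h.
Velocity relative to ground = (-47.587, 76.155) + (-51.500, 0.000) = (-99.087, 76.155) km/h.
Bearing = atan2(-99.09, 76.15) = 307.54° clockwise from north.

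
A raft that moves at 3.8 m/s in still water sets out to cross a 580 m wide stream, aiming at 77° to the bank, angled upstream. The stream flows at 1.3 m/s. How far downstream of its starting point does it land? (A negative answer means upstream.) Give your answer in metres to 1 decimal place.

69.7 m

Perpendicular speed = 3.703 m/s; crossing time = 580 / 3.703 = 156.646 s.
Net downstream speed = 0.445 m/s.
Drift = 0.445 × 156.646 = 69.737 m (downstream).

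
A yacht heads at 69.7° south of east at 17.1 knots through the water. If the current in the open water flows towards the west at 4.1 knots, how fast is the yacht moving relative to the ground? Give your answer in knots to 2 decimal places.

16.14 knots

Taking east as x and north as y: velocity relative to the water = (5.933, -16.038) knots; the water relative to ground = (-4.100, 0.000) knots.
Velocity relative to ground = (5.933, -16.038) + (-4.100, 0.000) = (1.833, -16.038) knots.
Speed = |(1.833, -16.038)| = 16.142 knots.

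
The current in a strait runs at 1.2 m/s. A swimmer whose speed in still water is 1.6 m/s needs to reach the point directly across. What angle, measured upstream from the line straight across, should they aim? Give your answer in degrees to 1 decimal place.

To cancel the current, the upstream component of the swimmer's velocity must equal the flow: 1.6 sin θ = 1.2.
sin θ = 1.2 / 1.6 = 0.7500.
θ = arcsin(0.7500) = 48.590°.

48.6°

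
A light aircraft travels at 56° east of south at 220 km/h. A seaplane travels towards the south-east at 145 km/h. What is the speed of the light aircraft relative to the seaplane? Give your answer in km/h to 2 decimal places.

Taking east as x and north as y: light aircraft velocity = (182.388, -123.022) km/h; seaplane velocity = (102.530, -102.530) km/h.
Velocity of light aircraft relative to seaplane = (182.388, -123.022) − (102.530, -102.530) = (79.858, -20.492) km/h.
Magnitude = |(79.858, -20.492)| = 82.445 km/h.

82.45 km/h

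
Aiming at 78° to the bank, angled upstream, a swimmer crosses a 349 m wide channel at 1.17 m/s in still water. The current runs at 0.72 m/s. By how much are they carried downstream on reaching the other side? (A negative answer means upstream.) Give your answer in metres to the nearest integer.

145 m

Perpendicular speed = 1.144 m/s; crossing time = 349 / 1.144 = 304.955 s.
Net downstream speed = 0.477 m/s.
Drift = 0.477 × 304.955 = 145.385 m (downstream).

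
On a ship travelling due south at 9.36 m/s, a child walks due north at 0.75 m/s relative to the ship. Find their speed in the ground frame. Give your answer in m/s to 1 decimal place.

Taking east as x and north as y: ship velocity = (0.000, -9.360) m/s; child velocity relative to ship = (0.000, 0.750) m/s.
Velocity relative to ground = (0.000, -9.360) + (0.000, 0.750) = (0.000, -8.610) m/s.
Speed = |(0.000, -8.610)| = 8.610 m/s.

8.6 m/s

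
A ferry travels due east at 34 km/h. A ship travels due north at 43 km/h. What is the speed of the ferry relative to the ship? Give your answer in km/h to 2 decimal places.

54.82 km/h

Taking east as x and north as y: ferry velocity = (34.000, 0.000) km/h; ship velocity = (0.000, 43.000) km/h.
Velocity of ferry relative to ship = (34.000, 0.000) − (0.000, 43.000) = (34.000, -43.000) km/h.
Magnitude = |(34.000, -43.000)| = 54.818 km/h.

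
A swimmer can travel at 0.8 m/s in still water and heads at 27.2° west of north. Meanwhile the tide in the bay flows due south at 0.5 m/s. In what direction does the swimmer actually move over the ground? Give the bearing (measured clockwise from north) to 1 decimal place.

300.0°

Taking east as x and north as y: velocity relative to the water = (-0.366, 0.712) m/s; the water relative to ground = (0.000, -0.500) m/s.
Velocity relative to ground = (-0.366, 0.712) + (0.000, -0.500) = (-0.366, 0.212) m/s.
Bearing = atan2(-0.37, 0.21) = 300.05° clockwise from north.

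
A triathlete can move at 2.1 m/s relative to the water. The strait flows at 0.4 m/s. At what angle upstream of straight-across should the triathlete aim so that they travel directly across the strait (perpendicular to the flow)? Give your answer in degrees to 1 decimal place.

To cancel the current, the upstream component of the triathlete's velocity must equal the flow: 2.1 sin θ = 0.4.
sin θ = 0.4 / 2.1 = 0.1905.
θ = arcsin(0.1905) = 10.981°.

11.0°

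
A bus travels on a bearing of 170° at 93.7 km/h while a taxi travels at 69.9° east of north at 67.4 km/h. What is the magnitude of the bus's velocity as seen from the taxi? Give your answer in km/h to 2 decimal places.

Taking east as x and north as y: bus velocity = (16.271, -92.276) km/h; taxi velocity = (63.295, 23.163) km/h.
Velocity of bus relative to taxi = (16.271, -92.276) − (63.295, 23.163) = (-47.024, -115.439) km/h.
Magnitude = |(-47.024, -115.439)| = 124.649 km/h.

124.65 km/h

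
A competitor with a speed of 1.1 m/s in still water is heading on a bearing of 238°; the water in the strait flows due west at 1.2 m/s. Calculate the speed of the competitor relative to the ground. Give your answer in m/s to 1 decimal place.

2.2 m/s

Taking east as x and north as y: velocity relative to the water = (-0.933, -0.583) m/s; the water relative to ground = (-1.200, 0.000) m/s.
Velocity relative to ground = (-0.933, -0.583) + (-1.200, 0.000) = (-2.133, -0.583) m/s.
Speed = |(-2.133, -0.583)| = 2.211 m/s.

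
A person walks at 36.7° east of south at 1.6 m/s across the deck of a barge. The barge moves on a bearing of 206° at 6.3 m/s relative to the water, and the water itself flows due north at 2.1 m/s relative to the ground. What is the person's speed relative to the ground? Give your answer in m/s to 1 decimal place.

5.2 m/s

In east/north components (m/s): person relative to barge = (0.956, -1.283); barge relative to water = (-2.762, -5.662); water relative to ground = (0.000, 2.100).
Sum = (-1.806, -4.845) m/s.
Speed = |(-1.806, -4.845)| = 5.171 m/s.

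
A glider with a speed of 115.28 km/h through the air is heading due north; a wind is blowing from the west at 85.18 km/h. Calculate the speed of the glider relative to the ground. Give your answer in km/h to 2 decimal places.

143.34 km/h

Taking east as x and north as y: velocity relative to the air = (0.000, 115.280) km/h; the air relative to ground = (85.180, 0.000) km/h.
Velocity relative to ground = (0.000, 115.280) + (85.180, 0.000) = (85.180, 115.280) km/h.
Speed = |(85.180, 115.280)| = 143.336 km/h.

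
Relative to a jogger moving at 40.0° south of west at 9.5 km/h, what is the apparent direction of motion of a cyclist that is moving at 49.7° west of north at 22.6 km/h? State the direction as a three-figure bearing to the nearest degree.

334°

Taking east as x and north as y: cyclist velocity = (-17.236, 14.617) km/h; jogger velocity = (-7.277, -6.106) km/h.
Velocity of cyclist relative to jogger = (-17.236, 14.617) − (-7.277, -6.106) = (-9.959, 20.724) km/h.
Bearing = atan2(-9.96, 20.72) = 334.33° clockwise from north.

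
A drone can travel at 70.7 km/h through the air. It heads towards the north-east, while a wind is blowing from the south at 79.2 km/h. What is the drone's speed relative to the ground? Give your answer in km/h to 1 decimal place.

Taking east as x and north as y: velocity relative to the air = (49.992, 49.992) km/h; the air relative to ground = (0.000, 79.200) km/h.
Velocity relative to ground = (49.992, 49.992) + (0.000, 79.200) = (49.992, 129.192) km/h.
Speed = |(49.992, 129.192)| = 138.528 km/h.

138.5 km/h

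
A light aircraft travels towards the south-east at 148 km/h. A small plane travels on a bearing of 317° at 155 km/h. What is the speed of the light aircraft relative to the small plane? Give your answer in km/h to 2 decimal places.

Taking east as x and north as y: light aircraft velocity = (104.652, -104.652) km/h; small plane velocity = (-105.710, 113.360) km/h.
Velocity of light aircraft relative to small plane = (104.652, -104.652) − (-105.710, 113.360) = (210.362, -218.012) km/h.
Magnitude = |(210.362, -218.012)| = 302.954 km/h.

302.95 km/h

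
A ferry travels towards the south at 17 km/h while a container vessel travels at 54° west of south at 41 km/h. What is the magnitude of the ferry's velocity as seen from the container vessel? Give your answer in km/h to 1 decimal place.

33.9 km/h

Taking east as x and north as y: ferry velocity = (0.000, -17.000) km/h; container vessel velocity = (-33.170, -24.099) km/h.
Velocity of ferry relative to container vessel = (0.000, -17.000) − (-33.170, -24.099) = (33.170, 7.099) km/h.
Magnitude = |(33.170, 7.099)| = 33.921 km/h.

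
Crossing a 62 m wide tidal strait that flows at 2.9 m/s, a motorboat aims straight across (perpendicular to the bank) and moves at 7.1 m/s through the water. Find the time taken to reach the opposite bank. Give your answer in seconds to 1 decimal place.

8.7 s

The component of the motorboat's velocity perpendicular to the bank is 7.1 m/s.
The flow acts along the bank and has no component across it.
Time = 62 / 7.100 = 8.732 s.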